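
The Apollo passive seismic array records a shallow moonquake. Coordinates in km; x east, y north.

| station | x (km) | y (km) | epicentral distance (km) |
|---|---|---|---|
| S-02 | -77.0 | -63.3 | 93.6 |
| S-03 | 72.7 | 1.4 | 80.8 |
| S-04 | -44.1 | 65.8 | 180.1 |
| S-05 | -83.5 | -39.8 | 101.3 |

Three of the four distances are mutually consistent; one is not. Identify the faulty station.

S-04

Solve using three stations at a time. Using S-02, S-03, S-05 (subtract circle equations pairwise → linear system) gives (x, y) ≈ (16.4, -56.7).
Distances from that point to each station vs reported:
  S-02: calculated 93.7 vs reported 93.6 → residual 0.1 km
  S-03: calculated 80.9 vs reported 80.8 → residual 0.1 km
  S-04: calculated 136.7 vs reported 180.1 → residual 43.4 km
  S-05: calculated 101.4 vs reported 101.3 → residual 0.1 km
S-02, S-03, S-05 are mutually consistent (residuals ≈ 0); S-04 is off by 43.4 km.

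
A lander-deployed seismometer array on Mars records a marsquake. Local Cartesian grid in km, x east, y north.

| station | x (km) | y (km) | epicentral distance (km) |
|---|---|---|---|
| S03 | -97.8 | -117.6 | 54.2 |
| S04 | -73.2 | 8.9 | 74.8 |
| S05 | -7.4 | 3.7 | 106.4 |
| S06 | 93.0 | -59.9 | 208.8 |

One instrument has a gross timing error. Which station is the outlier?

S06

Solve using three stations at a time. Using S03, S04, S05 (subtract circle equations pairwise → linear system) gives (x, y) ≈ (-89.4, -64.1).
Distances from that point to each station vs reported:
  S03: calculated 54.2 vs reported 54.2 → residual 0.0 km
  S04: calculated 74.8 vs reported 74.8 → residual 0.0 km
  S05: calculated 106.4 vs reported 106.4 → residual 0.0 km
  S06: calculated 182.4 vs reported 208.8 → residual 26.4 km
S03, S04, S05 are mutually consistent (residuals ≈ 0); S06 is off by 26.4 km.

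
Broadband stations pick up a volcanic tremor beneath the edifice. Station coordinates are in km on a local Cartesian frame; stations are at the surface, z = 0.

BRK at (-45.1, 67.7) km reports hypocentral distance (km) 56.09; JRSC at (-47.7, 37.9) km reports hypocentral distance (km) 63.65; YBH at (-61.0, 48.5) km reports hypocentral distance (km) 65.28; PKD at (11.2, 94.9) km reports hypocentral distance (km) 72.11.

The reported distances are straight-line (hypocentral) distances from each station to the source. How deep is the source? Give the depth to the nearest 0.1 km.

Each station gives a sphere (x−x_i)² + (y−y_i)² + z² = d_i² (stations at z=0).
Subtracting the BRK sphere from JRSC and YBH: z² cancels, leaving linear equations in x and y:
-5.2 x − 59.6 y = -3810.83
-31.8 x − 38.4 y = -1659.44
Solving: x ≈ -27.974, y ≈ 66.381 km (keep extra digits for the depth step; rounded: -28.0, 66.4).
Then from the BRK sphere: z² = 56.09² − (x + 45.1)² − (y − 67.7)² with x = -27.974, y = 66.381, so z ≈ 53.395 ≈ 53.4 km.

depth ≈ 53.4 km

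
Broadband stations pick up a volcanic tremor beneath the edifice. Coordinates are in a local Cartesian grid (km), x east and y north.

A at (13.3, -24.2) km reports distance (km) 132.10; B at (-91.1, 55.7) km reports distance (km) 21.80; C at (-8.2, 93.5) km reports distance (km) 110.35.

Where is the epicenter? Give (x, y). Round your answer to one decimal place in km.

-103.4 km east, 37.7 km north

Circle about each station: (x − 13.3)² + (y + 24.2)² = 132.10²; (x + 91.1)² + (y − 55.7)² = 21.80²; (x + 8.2)² + (y − 93.5)² = 110.35².
Subtracting the A equation from the B and C equations removes the quadratic terms:
-208.8 x + 159.8 y = 27614.34
-43.0 x + 235.4 y = 13320.25
Solving the 2×2 system: x ≈ -103.4, y ≈ 37.7 km.
Check against A (with the unrounded x, y): √((x − 13.3)²+(y + 24.2)²) = 132.10 ≈ 132.10 km. ✓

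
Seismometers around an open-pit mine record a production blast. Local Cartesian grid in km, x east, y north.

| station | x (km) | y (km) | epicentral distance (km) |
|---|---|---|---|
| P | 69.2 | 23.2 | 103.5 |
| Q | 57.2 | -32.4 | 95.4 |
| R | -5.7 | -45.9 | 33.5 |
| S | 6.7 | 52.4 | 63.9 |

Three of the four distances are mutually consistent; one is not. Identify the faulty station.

R

Solve using three stations at a time. Using P, Q, S (subtract circle equations pairwise → linear system) gives (x, y) ≈ (-32.1, 1.5).
Distances from that point to each station vs reported:
  P: calculated 103.6 vs reported 103.5 → residual 0.1 km
  Q: calculated 95.5 vs reported 95.4 → residual 0.1 km
  R: calculated 54.2 vs reported 33.5 → residual 20.7 km
  S: calculated 64.0 vs reported 63.9 → residual 0.1 km
P, Q, S are mutually consistent (residuals ≈ 0); R is off by 20.7 km.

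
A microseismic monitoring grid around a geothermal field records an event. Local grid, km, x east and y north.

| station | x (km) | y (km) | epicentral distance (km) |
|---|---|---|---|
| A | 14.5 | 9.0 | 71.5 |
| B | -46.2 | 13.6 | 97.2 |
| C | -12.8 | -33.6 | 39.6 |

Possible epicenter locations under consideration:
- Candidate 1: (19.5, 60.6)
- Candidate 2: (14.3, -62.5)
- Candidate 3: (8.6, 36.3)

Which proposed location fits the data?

Candidate 2

For each candidate, compare |candidate − station| to the reported distance:
Candidate 1: residuals A 19.7, B 16.4, C 60.0 → max 60.0 km
Candidate 2: residuals A 0.0, B 0.0, C 0.0 → max 0.0 km
Candidate 3: residuals A 43.6, B 37.9, C 33.5 → max 43.6 km
Only Candidate 2 has all residuals ≈ 0.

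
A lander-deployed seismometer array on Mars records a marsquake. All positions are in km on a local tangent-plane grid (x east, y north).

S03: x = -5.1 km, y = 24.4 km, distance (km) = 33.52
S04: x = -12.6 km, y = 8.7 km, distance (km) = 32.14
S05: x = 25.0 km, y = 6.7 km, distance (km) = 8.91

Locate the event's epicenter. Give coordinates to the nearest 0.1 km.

18.5 km east, 0.6 km north

Circle about each station: (x + 5.1)² + (y − 24.4)² = 33.52²; (x + 12.6)² + (y − 8.7)² = 32.14²; (x − 25.0)² + (y − 6.7)² = 8.91².
Subtracting pairs of circle equations eliminates x²+y² and gives linear equations (the radical axes):
-15.0 x − 31.4 y = -296.31
60.2 x − 35.4 y = 1092.72
Solving the 2×2 system: x ≈ 18.5, y ≈ 0.6 km.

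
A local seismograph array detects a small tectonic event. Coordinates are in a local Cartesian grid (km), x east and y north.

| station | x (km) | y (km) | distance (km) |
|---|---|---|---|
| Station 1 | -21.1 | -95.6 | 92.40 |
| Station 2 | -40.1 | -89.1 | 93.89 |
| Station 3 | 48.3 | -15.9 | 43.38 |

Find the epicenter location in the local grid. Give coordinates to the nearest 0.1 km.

Circle about each station: (x + 21.1)² + (y + 95.6)² = 92.40²; (x + 40.1)² + (y + 89.1)² = 93.89²; (x − 48.3)² + (y + 15.9)² = 43.38².
Subtracting pairs of circle equations eliminates x²+y² and gives linear equations (the radical axes):
-38.0 x + 13.0 y = -315.32
138.8 x + 159.4 y = -342.93
Solving the 2×2 system: x ≈ 5.8, y ≈ -7.2 km.

5.8 km east, -7.2 km north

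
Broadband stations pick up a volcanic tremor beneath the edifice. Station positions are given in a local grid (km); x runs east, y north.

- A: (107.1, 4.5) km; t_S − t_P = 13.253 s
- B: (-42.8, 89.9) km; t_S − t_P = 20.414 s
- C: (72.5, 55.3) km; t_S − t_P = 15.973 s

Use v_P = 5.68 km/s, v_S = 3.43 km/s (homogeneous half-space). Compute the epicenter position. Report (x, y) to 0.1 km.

Distance from S−P lag: d = Δt · v_P v_S / (v_P − v_S) = Δt · (5.68·3.43)/(5.68−3.43) ≈ 8.6588·Δt.
So d_A = 114.76, d_B = 176.76, d_C = 138.31 km.
Circle about each station: (x − 107.1)² + (y − 4.5)² = 114.76²; (x + 42.8)² + (y − 89.9)² = 176.76²; (x − 72.5)² + (y − 55.3)² = 138.31².
Subtracting pairs of circle equations eliminates x²+y² and gives linear equations (the radical axes):
-299.8 x + 170.8 y = -19651.05
-69.2 x + 101.6 y = -9136.12
Solving the 2×2 system: x ≈ 23.4, y ≈ -74.0 km.
Check against A (with the unrounded x, y): √((x − 107.1)²+(y − 4.5)²) = 114.75 ≈ 114.76 km. ✓

(23.4, -74.0)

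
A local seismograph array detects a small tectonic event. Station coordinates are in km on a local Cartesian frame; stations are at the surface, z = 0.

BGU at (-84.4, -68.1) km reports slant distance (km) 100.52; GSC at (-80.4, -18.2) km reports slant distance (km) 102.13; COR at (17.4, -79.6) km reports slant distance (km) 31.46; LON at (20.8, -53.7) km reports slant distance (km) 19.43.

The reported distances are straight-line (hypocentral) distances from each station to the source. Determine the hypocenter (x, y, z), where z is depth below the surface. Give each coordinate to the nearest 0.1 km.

x ≈ 13.5 km, y ≈ -54.1 km, depth ≈ 18.0 km

Each station gives a sphere (x−x_i)² + (y−y_i)² + z² = d_i² (stations at z=0).
Subtracting the BGU sphere from GSC and COR: z² cancels, leaving linear equations in x and y:
8.0 x + 99.8 y = -5291.84
203.6 x − 23.0 y = 3992.49
Solving: x ≈ 13.497, y ≈ -54.106 km (keep extra digits for the depth step; rounded: 13.5, -54.1).
Then from the BGU sphere: z² = 100.52² − (x + 84.4)² − (y + 68.1)² with x = 13.497, y = -54.106, so z ≈ 18.017 ≈ 18.0 km.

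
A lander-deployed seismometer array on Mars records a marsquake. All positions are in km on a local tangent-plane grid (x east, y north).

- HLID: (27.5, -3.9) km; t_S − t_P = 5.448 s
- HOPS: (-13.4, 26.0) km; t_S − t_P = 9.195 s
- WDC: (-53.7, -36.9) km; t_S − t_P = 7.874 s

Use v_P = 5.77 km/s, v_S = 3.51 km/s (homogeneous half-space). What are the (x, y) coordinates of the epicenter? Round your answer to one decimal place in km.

Distance from S−P lag: d = Δt · v_P v_S / (v_P − v_S) = Δt · (5.77·3.51)/(5.77−3.51) ≈ 8.9614·Δt.
So d_HLID = 48.82, d_HOPS = 82.40, d_WDC = 70.56 km.
Circle about each station: (x − 27.5)² + (y + 3.9)² = 48.82²; (x + 13.4)² + (y − 26.0)² = 82.40²; (x + 53.7)² + (y + 36.9)² = 70.56².
Subtracting the HLID equation from the HOPS and WDC equations removes the quadratic terms:
-81.8 x + 59.8 y = -4322.27
-162.4 x − 66.0 y = 878.52
Solving the 2×2 system: x ≈ 15.4, y ≈ -51.2 km.

(15.4, -51.2)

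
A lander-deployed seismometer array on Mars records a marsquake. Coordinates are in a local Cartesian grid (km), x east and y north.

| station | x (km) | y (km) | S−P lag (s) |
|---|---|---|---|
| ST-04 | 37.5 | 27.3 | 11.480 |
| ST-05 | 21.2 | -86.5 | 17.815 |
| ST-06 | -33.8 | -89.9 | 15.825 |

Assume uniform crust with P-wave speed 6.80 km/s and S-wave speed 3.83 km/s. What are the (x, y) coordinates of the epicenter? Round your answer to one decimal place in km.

(-61.4, 46.1)

Distance from S−P lag: d = Δt · v_P v_S / (v_P − v_S) = Δt · (6.80·3.83)/(6.80−3.83) ≈ 8.7690·Δt.
So d_ST-04 = 100.67, d_ST-05 = 156.22, d_ST-06 = 138.77 km.
Circle about each station: (x − 37.5)² + (y − 27.3)² = 100.67²; (x − 21.2)² + (y + 86.5)² = 156.22²; (x + 33.8)² + (y + 89.9)² = 138.77².
Subtracting the ST-04 equation from the ST-05 and ST-06 equations removes the quadratic terms:
-32.6 x − 227.6 y = -8490.09
-142.6 x − 234.4 y = -2049.75
Solving the 2×2 system: x ≈ -61.4, y ≈ 46.1 km.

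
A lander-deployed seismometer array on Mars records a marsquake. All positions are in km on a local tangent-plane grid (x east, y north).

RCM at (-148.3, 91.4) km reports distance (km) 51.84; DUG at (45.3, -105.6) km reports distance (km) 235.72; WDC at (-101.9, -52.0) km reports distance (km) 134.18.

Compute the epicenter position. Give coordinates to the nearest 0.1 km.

Circle about each station: (x + 148.3)² + (y − 91.4)² = 51.84²; (x − 45.3)² + (y + 105.6)² = 235.72²; (x + 101.9)² + (y + 52.0)² = 134.18².
Subtracting pairs of circle equations eliminates x²+y² and gives linear equations (the radical axes):
387.2 x − 394.0 y = -70019.93
92.8 x − 286.8 y = -32576.13
Solving the 2×2 system: x ≈ -97.3, y ≈ 82.1 km.
Check against RCM (with the unrounded x, y): √((x + 148.3)²+(y − 91.4)²) = 51.85 ≈ 51.84 km. ✓

(-97.3, 82.1)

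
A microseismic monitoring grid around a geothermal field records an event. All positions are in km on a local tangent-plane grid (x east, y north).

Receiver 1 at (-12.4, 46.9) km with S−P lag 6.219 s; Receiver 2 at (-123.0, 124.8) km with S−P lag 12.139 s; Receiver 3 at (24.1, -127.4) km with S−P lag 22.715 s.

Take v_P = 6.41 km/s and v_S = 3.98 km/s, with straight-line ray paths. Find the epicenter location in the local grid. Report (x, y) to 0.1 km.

Distance from S−P lag: d = Δt · v_P v_S / (v_P − v_S) = Δt · (6.41·3.98)/(6.41−3.98) ≈ 10.4987·Δt.
So d_Receiver 1 = 65.29, d_Receiver 2 = 127.44, d_Receiver 3 = 238.48 km.
Circle about each station: (x + 12.4)² + (y − 46.9)² = 65.29²; (x + 123.0)² + (y − 124.8)² = 127.44²; (x − 24.1)² + (y + 127.4)² = 238.48².
Subtracting the Receiver 1 equation from the Receiver 2 and Receiver 3 equations removes the quadratic terms:
-221.2 x + 155.8 y = 16372.50
73.0 x − 348.6 y = -38151.73
Solving the 2×2 system: x ≈ 3.6, y ≈ 110.2 km.
Check against Receiver 1 (with the unrounded x, y): √((x + 12.4)²+(y − 46.9)²) = 65.29 ≈ 65.29 km. ✓

x ≈ 3.6 km, y ≈ 110.2 km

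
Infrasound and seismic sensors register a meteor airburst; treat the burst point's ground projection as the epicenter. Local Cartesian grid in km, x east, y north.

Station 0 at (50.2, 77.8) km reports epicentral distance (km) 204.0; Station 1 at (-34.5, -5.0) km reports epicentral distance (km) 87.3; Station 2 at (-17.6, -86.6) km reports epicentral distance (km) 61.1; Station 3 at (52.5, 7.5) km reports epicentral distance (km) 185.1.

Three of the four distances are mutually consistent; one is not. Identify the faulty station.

Solve using three stations at a time. Using Station 0, Station 1, Station 2 (subtract circle equations pairwise → linear system) gives (x, y) ≈ (-78.6, -80.5).
Distances from that point to each station vs reported:
  Station 0: calculated 204.0 vs reported 204.0 → residual 0.0 km
  Station 1: calculated 87.4 vs reported 87.3 → residual 0.1 km
  Station 2: calculated 61.3 vs reported 61.1 → residual 0.2 km
  Station 3: calculated 157.9 vs reported 185.1 → residual 27.2 km
Station 0, Station 1, Station 2 are mutually consistent (residuals ≈ 0); Station 3 is off by 27.2 km.

Station 3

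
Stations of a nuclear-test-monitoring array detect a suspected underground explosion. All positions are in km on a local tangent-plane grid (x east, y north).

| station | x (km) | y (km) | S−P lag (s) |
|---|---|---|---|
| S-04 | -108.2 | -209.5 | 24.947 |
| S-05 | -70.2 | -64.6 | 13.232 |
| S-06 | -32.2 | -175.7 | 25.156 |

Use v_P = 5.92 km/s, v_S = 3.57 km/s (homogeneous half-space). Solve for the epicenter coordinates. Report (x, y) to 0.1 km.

(-164.8, 7.6)

Distance from S−P lag: d = Δt · v_P v_S / (v_P − v_S) = Δt · (5.92·3.57)/(5.92−3.57) ≈ 8.9934·Δt.
So d_S-04 = 224.36, d_S-05 = 119.00, d_S-06 = 226.24 km.
Circle about each station: (x + 108.2)² + (y + 209.5)² = 224.36²; (x + 70.2)² + (y + 64.6)² = 119.00²; (x + 32.2)² + (y + 175.7)² = 226.24².
Subtracting the S-04 equation from the S-05 and S-06 equations removes the quadratic terms:
76.0 x + 289.8 y = -10319.88
152.0 x + 67.6 y = -24537.29
Solving the 2×2 system: x ≈ -164.8, y ≈ 7.6 km.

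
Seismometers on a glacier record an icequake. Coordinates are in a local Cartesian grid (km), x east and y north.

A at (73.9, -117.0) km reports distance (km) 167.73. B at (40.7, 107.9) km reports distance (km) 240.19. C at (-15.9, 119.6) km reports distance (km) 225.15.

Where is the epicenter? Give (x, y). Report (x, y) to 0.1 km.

Circle about each station: (x − 73.9)² + (y + 117.0)² = 167.73²; (x − 40.7)² + (y − 107.9)² = 240.19²; (x + 15.9)² + (y − 119.6)² = 225.15².
Subtracting the A equation from the B and C equations removes the quadratic terms:
-66.4 x + 449.8 y = -35409.19
-179.6 x + 473.2 y = -27152.41
Solving the 2×2 system: x ≈ -92.0, y ≈ -92.3 km.

-92.0 km east, -92.3 km north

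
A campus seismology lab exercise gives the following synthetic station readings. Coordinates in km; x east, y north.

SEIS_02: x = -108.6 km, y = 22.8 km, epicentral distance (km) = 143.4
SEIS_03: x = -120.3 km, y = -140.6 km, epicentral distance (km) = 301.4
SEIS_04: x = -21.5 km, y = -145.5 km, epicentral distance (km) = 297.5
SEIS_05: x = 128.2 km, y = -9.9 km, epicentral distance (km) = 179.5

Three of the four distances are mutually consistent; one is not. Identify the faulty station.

SEIS_05

Solve using three stations at a time. Using SEIS_02, SEIS_03, SEIS_04 (subtract circle equations pairwise → linear system) gives (x, y) ≈ (-44.5, 151.1).
Distances from that point to each station vs reported:
  SEIS_02: calculated 143.5 vs reported 143.4 → residual 0.1 km
  SEIS_03: calculated 301.4 vs reported 301.4 → residual 0.0 km
  SEIS_04: calculated 297.5 vs reported 297.5 → residual 0.0 km
  SEIS_05: calculated 236.1 vs reported 179.5 → residual 56.6 km
SEIS_02, SEIS_03, SEIS_04 are mutually consistent (residuals ≈ 0); SEIS_05 is off by 56.6 km.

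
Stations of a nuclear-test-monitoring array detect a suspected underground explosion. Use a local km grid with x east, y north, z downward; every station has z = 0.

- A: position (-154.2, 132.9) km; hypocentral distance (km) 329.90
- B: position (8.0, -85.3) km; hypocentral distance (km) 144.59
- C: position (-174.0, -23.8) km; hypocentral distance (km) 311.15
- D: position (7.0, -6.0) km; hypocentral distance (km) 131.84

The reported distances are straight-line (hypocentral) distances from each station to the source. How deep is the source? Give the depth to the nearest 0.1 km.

Each station gives a sphere (x−x_i)² + (y−y_i)² + z² = d_i² (stations at z=0).
Subtracting the A sphere from B and C: z² cancels, leaving linear equations in x and y:
324.4 x − 436.4 y = 53827.78
-39.6 x − 313.4 y = 1422.08
Solving: x ≈ 136.606, y ≈ -21.799 km (keep extra digits for the depth step; rounded: 136.6, -21.8).
Then from the A sphere: z² = 329.90² − (x + 154.2)² − (y − 132.9)² with x = 136.606, y = -21.799, so z ≈ 18.278 ≈ 18.3 km.
Check against D (with the unrounded solution): distance 131.84 ≈ 131.84 km. ✓

18.3 km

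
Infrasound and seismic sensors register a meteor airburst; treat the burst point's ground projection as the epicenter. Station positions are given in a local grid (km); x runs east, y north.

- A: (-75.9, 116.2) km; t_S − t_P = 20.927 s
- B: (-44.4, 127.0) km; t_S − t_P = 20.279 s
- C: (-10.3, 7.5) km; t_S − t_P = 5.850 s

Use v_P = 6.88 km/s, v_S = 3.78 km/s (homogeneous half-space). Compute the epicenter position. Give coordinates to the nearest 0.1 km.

Distance from S−P lag: d = Δt · v_P v_S / (v_P − v_S) = Δt · (6.88·3.78)/(6.88−3.78) ≈ 8.3892·Δt.
So d_A = 175.56, d_B = 170.12, d_C = 49.08 km.
Circle about each station: (x + 75.9)² + (y − 116.2)² = 175.56²; (x + 44.4)² + (y − 127.0)² = 170.12²; (x + 10.3)² + (y − 7.5)² = 49.08².
Subtracting pairs of circle equations eliminates x²+y² and gives linear equations (the radical axes):
63.0 x + 21.6 y = 717.61
131.2 x − 217.4 y = 9311.56
Solving the 2×2 system: x ≈ 21.6, y ≈ -29.8 km.

(21.6, -29.8)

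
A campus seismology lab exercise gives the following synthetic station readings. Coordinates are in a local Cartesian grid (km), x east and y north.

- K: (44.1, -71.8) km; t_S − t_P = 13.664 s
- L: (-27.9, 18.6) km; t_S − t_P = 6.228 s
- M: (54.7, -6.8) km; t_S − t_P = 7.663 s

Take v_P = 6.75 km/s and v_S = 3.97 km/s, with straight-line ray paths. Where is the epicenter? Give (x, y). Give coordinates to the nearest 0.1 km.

18.0 km east, 57.3 km north

Distance from S−P lag: d = Δt · v_P v_S / (v_P − v_S) = Δt · (6.75·3.97)/(6.75−3.97) ≈ 9.6394·Δt.
So d_K = 131.71, d_L = 60.03, d_M = 73.87 km.
Circle about each station: (x − 44.1)² + (y + 71.8)² = 131.71²; (x + 27.9)² + (y − 18.6)² = 60.03²; (x − 54.7)² + (y + 6.8)² = 73.87².
Subtracting pairs of circle equations eliminates x²+y² and gives linear equations (the radical axes):
-144.0 x + 180.8 y = 7768.24
21.2 x + 130.0 y = 7829.03
Solving the 2×2 system: x ≈ 18.0, y ≈ 57.3 km.
Check against K (with the unrounded x, y): √((x − 44.1)²+(y + 71.8)²) = 131.71 ≈ 131.71 km. ✓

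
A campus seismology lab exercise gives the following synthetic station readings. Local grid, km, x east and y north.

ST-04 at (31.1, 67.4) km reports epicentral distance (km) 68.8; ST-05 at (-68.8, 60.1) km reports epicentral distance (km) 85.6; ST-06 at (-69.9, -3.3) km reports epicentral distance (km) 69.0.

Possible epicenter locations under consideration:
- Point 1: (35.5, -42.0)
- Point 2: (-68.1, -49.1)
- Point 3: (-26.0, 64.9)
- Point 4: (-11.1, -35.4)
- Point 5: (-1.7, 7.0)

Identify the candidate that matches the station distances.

Point 5

For each candidate, compare |candidate − station| to the reported distance:
Point 1: residuals ST-04 40.7, ST-05 60.4, ST-06 43.3 → max 60.4 km
Point 2: residuals ST-04 84.2, ST-05 23.6, ST-06 23.2 → max 84.2 km
Point 3: residuals ST-04 11.6, ST-05 42.5, ST-06 12.1 → max 42.5 km
Point 4: residuals ST-04 42.3, ST-05 26.0, ST-06 2.0 → max 42.3 km
Point 5: residuals ST-04 0.1, ST-05 0.0, ST-06 0.0 → max 0.1 km
Only Point 5 has all residuals ≈ 0.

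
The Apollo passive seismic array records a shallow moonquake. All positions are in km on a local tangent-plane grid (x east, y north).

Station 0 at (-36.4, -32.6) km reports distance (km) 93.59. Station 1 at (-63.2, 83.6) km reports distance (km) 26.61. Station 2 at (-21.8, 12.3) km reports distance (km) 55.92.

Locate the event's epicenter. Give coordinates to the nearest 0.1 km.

-51.3 km east, 59.8 km north

Circle about each station: (x + 36.4)² + (y + 32.6)² = 93.59²; (x + 63.2)² + (y − 83.6)² = 26.61²; (x + 21.8)² + (y − 12.3)² = 55.92².
Subtracting the Station 0 equation from the Station 1 and Station 2 equations removes the quadratic terms:
-53.6 x + 232.4 y = 16646.48
29.2 x + 89.8 y = 3870.85
Solving the 2×2 system: x ≈ -51.3, y ≈ 59.8 km.
Check against Station 0 (with the unrounded x, y): √((x + 36.4)²+(y + 32.6)²) = 93.59 ≈ 93.59 km. ✓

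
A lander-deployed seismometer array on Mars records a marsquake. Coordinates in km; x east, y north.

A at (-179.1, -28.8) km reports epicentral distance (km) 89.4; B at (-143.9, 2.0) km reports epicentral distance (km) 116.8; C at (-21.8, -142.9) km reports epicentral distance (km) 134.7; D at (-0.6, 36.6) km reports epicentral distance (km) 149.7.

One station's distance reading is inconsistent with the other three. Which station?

Solve using three stations at a time. Using A, B, C (subtract circle equations pairwise → linear system) gives (x, y) ≈ (-153.4, -114.4).
Distances from that point to each station vs reported:
  A: calculated 89.3 vs reported 89.4 → residual 0.1 km
  B: calculated 116.8 vs reported 116.8 → residual 0.0 km
  C: calculated 134.7 vs reported 134.7 → residual 0.0 km
  D: calculated 214.8 vs reported 149.7 → residual 65.1 km
A, B, C are mutually consistent (residuals ≈ 0); D is off by 65.1 km.

D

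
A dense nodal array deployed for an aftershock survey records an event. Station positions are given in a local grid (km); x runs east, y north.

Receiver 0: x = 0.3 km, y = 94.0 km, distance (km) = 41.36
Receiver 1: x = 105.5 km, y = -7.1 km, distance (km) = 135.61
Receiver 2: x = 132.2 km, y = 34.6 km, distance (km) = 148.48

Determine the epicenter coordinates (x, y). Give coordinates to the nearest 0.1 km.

Circle about each station: (x − 0.3)² + (y − 94.0)² = 41.36²; (x − 105.5)² + (y + 7.1)² = 135.61²; (x − 132.2)² + (y − 34.6)² = 148.48².
Subtracting the Receiver 0 equation from the Receiver 1 and Receiver 2 equations removes the quadratic terms:
210.4 x − 202.2 y = -14334.85
263.8 x − 118.8 y = -10497.75
Solving the 2×2 system: x ≈ -14.8, y ≈ 55.5 km.

(-14.8, 55.5)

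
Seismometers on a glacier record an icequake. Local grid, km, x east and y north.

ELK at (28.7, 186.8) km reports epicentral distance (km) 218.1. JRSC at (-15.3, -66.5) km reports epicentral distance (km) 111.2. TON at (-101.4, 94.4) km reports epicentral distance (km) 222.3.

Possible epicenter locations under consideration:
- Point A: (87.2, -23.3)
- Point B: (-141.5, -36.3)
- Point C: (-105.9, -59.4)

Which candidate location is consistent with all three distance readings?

Point A

For each candidate, compare |candidate − station| to the reported distance:
Point A: residuals ELK 0.0, JRSC 0.0, TON 0.0 → max 0.0 km
Point B: residuals ELK 62.5, JRSC 18.6, TON 85.6 → max 85.6 km
Point C: residuals ELK 62.5, JRSC 20.3, TON 68.4 → max 68.4 km
Only Point A has all residuals ≈ 0.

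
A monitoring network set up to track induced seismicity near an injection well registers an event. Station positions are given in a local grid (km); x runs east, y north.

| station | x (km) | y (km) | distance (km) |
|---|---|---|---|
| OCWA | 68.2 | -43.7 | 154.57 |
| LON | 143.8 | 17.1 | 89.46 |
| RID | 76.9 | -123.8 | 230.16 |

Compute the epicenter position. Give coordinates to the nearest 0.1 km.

(117.8, 102.7)

Circle about each station: (x − 68.2)² + (y + 43.7)² = 154.57²; (x − 143.8)² + (y − 17.1)² = 89.46²; (x − 76.9)² + (y + 123.8)² = 230.16².
Subtracting the OCWA equation from the LON and RID equations removes the quadratic terms:
151.2 x + 121.6 y = 30298.71
17.4 x − 160.2 y = -14402.62
Solving the 2×2 system: x ≈ 117.8, y ≈ 102.7 km.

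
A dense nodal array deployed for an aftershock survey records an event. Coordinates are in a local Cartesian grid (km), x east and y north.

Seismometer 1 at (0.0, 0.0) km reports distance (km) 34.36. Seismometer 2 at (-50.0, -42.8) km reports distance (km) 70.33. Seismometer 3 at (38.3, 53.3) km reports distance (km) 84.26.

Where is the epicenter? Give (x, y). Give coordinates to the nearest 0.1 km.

Circle about each station: x² + y² = 34.36²; (x + 50.0)² + (y + 42.8)² = 70.33²; (x − 38.3)² + (y − 53.3)² = 84.26².
Subtracting pairs of circle equations eliminates x²+y² and gives linear equations (the radical axes):
-100.0 x − 85.6 y = 566.14
76.6 x + 106.6 y = -1611.36
Solving the 2×2 system: x ≈ 18.9, y ≈ -28.7 km.
Check against Seismometer 1 (with the unrounded x, y): √(x²+y²) = 34.37 ≈ 34.36 km. ✓

x ≈ 18.9 km, y ≈ -28.7 km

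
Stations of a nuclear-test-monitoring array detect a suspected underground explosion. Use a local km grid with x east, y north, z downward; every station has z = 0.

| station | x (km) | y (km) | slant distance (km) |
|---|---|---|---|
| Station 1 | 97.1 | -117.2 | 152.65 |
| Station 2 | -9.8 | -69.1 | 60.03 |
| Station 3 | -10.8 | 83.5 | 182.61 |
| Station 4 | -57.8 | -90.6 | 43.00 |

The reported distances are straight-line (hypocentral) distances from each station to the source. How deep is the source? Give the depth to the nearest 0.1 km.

41.7 km

Each station gives a sphere (x−x_i)² + (y−y_i)² + z² = d_i² (stations at z=0).
Subtracting the Station 1 sphere from Station 2 and Station 3: z² cancels, leaving linear equations in x and y:
-213.8 x + 96.2 y = 1405.02
-215.8 x + 401.4 y = -26119.75
Solving: x ≈ -47.291, y ≈ -90.496 km (keep extra digits for the depth step; rounded: -47.3, -90.5).
Then from the Station 1 sphere: z² = 152.65² − (x − 97.1)² − (y + 117.2)² with x = -47.291, y = -90.496, so z ≈ 41.715 ≈ 41.7 km.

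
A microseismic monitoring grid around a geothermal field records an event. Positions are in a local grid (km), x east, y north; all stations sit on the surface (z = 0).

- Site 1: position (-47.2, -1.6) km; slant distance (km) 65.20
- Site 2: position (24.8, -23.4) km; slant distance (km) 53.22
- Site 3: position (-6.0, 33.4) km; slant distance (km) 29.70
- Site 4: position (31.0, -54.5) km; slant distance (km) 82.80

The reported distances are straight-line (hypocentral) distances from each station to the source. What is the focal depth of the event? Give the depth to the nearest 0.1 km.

22.9 km

Each station gives a sphere (x−x_i)² + (y−y_i)² + z² = d_i² (stations at z=0).
Subtracting the Site 1 sphere from Site 2 and Site 3: z² cancels, leaving linear equations in x and y:
144.0 x − 43.6 y = 350.87
82.4 x + 70.0 y = 2290.11
Solving: x ≈ 9.099, y ≈ 22.005 km (keep extra digits for the depth step; rounded: 9.1, 22.0).
Then from the Site 1 sphere: z² = 65.20² − (x + 47.2)² − (y + 1.6)² with x = 9.099, y = 22.005, so z ≈ 22.897 ≈ 22.9 km.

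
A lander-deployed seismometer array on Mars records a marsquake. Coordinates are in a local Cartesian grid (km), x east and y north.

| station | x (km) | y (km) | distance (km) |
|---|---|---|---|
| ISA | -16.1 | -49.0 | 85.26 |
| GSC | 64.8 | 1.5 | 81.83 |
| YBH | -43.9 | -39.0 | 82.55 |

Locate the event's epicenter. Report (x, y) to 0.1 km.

(-9.4, 36.0)

Circle about each station: (x + 16.1)² + (y + 49.0)² = 85.26²; (x − 64.8)² + (y − 1.5)² = 81.83²; (x + 43.9)² + (y + 39.0)² = 82.55².
Subtracting pairs of circle equations eliminates x²+y² and gives linear equations (the radical axes):
161.8 x + 101.0 y = 2114.20
-55.6 x + 20.0 y = 1242.77
Solving the 2×2 system: x ≈ -9.4, y ≈ 36.0 km.
Check against ISA (with the unrounded x, y): √((x + 16.1)²+(y + 49.0)²) = 85.26 ≈ 85.26 km. ✓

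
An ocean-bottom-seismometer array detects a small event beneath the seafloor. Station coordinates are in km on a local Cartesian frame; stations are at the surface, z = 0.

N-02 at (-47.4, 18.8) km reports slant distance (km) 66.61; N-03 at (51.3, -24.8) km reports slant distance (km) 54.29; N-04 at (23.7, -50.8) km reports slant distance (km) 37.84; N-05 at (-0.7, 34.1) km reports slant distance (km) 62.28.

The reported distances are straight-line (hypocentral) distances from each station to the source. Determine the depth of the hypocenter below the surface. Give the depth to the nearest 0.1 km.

Each station gives a sphere (x−x_i)² + (y−y_i)² + z² = d_i² (stations at z=0).
Subtracting the N-02 sphere from N-03 and N-04: z² cancels, leaving linear equations in x and y:
197.4 x − 87.2 y = 2136.02
142.2 x − 139.2 y = 3547.16
Solving: x ≈ -0.794, y ≈ -26.294 km (keep extra digits for the depth step; rounded: -0.8, -26.3).
Then from the N-02 sphere: z² = 66.61² − (x + 47.4)² − (y − 18.8)² with x = -0.794, y = -26.294, so z ≈ 15.209 ≈ 15.2 km.
Check against N-05 (with the unrounded solution): distance 62.28 ≈ 62.28 km. ✓

15.2 km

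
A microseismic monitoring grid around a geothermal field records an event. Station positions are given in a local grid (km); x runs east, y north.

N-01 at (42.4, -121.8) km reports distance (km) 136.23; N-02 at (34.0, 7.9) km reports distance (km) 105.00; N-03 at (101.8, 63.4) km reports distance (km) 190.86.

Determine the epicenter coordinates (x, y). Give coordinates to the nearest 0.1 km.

-62.1 km east, -34.4 km north

Circle about each station: (x − 42.4)² + (y + 121.8)² = 136.23²; (x − 34.0)² + (y − 7.9)² = 105.00²; (x − 101.8)² + (y − 63.4)² = 190.86².
Subtracting the N-01 equation from the N-02 and N-03 equations removes the quadratic terms:
-16.8 x + 259.4 y = -7880.98
118.8 x + 370.4 y = -20119.13
Solving the 2×2 system: x ≈ -62.1, y ≈ -34.4 km.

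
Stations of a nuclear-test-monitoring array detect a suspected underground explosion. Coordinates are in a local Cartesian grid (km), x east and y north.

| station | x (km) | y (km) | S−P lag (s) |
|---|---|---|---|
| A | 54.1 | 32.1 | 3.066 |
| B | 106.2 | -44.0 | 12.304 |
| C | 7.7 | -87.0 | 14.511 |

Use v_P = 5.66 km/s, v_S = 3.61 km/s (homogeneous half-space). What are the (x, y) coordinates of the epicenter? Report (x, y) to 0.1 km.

Distance from S−P lag: d = Δt · v_P v_S / (v_P − v_S) = Δt · (5.66·3.61)/(5.66−3.61) ≈ 9.9671·Δt.
So d_A = 30.56, d_B = 122.64, d_C = 144.63 km.
Circle about each station: (x − 54.1)² + (y − 32.1)² = 30.56²; (x − 106.2)² + (y + 44.0)² = 122.64²; (x − 7.7)² + (y + 87.0)² = 144.63².
Subtracting pairs of circle equations eliminates x²+y² and gives linear equations (the radical axes):
104.2 x − 152.2 y = -4849.44
-92.8 x − 238.2 y = -16312.85
Solving the 2×2 system: x ≈ 34.1, y ≈ 55.2 km.

34.1 km east, 55.2 km north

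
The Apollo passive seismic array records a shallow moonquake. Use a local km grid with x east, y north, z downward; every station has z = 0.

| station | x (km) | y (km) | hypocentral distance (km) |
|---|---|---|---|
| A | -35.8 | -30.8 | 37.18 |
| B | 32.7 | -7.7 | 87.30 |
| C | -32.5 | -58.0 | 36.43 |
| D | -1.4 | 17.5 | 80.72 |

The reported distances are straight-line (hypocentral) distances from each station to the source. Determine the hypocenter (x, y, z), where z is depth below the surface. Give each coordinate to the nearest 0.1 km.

Each station gives a sphere (x−x_i)² + (y−y_i)² + z² = d_i² (stations at z=0).
Subtracting the A sphere from B and C: z² cancels, leaving linear equations in x and y:
137.0 x + 46.2 y = -7340.64
6.6 x − 54.4 y = 2245.18
Solving: x ≈ -38.104, y ≈ -45.895 km (keep extra digits for the depth step; rounded: -38.1, -45.9).
Then from the A sphere: z² = 37.18² − (x + 35.8)² − (y + 30.8)² with x = -38.104, y = -45.895, so z ≈ 33.900 ≈ 33.9 km.

(-38.1, -45.9, 33.9)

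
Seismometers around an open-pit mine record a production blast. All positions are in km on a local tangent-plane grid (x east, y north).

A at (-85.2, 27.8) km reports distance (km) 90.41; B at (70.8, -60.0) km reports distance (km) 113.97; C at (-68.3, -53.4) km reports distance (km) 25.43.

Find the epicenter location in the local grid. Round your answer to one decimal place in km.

Circle about each station: (x + 85.2)² + (y − 27.8)² = 90.41²; (x − 70.8)² + (y + 60.0)² = 113.97²; (x + 68.3)² + (y + 53.4)² = 25.43².
Subtracting the A equation from the B and C equations removes the quadratic terms:
312.0 x − 175.6 y = -4234.43
33.8 x − 162.4 y = 7011.85
Solving the 2×2 system: x ≈ -42.9, y ≈ -52.1 km.

-42.9 km east, -52.1 km north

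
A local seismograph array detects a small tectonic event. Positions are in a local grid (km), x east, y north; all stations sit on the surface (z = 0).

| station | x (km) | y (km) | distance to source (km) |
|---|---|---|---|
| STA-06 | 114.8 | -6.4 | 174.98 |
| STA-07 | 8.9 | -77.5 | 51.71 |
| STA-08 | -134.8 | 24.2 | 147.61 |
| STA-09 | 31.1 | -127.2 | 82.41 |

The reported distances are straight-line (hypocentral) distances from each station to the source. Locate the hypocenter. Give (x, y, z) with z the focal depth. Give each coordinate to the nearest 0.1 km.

Each station gives a sphere (x−x_i)² + (y−y_i)² + z² = d_i² (stations at z=0).
Subtracting the STA-06 sphere from STA-07 and STA-08: z² cancels, leaving linear equations in x and y:
-211.8 x − 142.2 y = 20809.54
-499.2 x + 61.2 y = 14365.97
Solving: x ≈ -39.505, y ≈ -87.499 km (keep extra digits for the depth step; rounded: -39.5, -87.5).
Then from the STA-06 sphere: z² = 174.98² − (x − 114.8)² − (y + 6.4)² with x = -39.505, y = -87.499, so z ≈ 15.196 ≈ 15.2 km.

(-39.5, -87.5, 15.2)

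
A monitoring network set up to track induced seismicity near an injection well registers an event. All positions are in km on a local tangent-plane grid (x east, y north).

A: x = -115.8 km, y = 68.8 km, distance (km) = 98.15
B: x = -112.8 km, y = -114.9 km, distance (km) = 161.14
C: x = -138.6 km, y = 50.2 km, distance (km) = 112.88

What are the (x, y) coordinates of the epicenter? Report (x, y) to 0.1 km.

Circle about each station: (x + 115.8)² + (y − 68.8)² = 98.15²; (x + 112.8)² + (y + 114.9)² = 161.14²; (x + 138.6)² + (y − 50.2)² = 112.88².
Subtracting the A equation from the B and C equations removes the quadratic terms:
6.0 x − 367.4 y = -8549.91
-45.6 x − 37.2 y = 478.45
Solving the 2×2 system: x ≈ -29.1, y ≈ 22.8 km.

x ≈ -29.1 km, y ≈ 22.8 km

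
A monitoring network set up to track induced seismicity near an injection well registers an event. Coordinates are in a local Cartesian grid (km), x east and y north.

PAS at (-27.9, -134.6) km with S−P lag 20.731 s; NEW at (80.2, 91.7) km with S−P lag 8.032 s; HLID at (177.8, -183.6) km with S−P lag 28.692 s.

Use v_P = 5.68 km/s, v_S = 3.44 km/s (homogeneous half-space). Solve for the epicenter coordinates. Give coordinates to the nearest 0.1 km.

Distance from S−P lag: d = Δt · v_P v_S / (v_P − v_S) = Δt · (5.68·3.44)/(5.68−3.44) ≈ 8.7229·Δt.
So d_PAS = 180.83, d_NEW = 70.06, d_HLID = 250.28 km.
Circle about each station: (x + 27.9)² + (y + 134.6)² = 180.83²; (x − 80.2)² + (y − 91.7)² = 70.06²; (x − 177.8)² + (y + 183.6)² = 250.28².
Subtracting the PAS equation from the NEW and HLID equations removes the quadratic terms:
216.2 x + 452.6 y = 23736.45
411.4 x − 98.0 y = 16485.64
Solving the 2×2 system: x ≈ 47.2, y ≈ 29.9 km.

(47.2, 29.9)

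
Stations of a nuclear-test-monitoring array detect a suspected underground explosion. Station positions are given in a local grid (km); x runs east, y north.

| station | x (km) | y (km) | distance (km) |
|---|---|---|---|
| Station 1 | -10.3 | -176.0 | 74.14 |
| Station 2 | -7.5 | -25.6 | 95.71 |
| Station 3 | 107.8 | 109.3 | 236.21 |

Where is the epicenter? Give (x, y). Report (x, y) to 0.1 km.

Circle about each station: (x + 10.3)² + (y + 176.0)² = 74.14²; (x + 7.5)² + (y + 25.6)² = 95.71²; (x − 107.8)² + (y − 109.3)² = 236.21².
Subtracting pairs of circle equations eliminates x²+y² and gives linear equations (the radical axes):
5.6 x + 300.8 y = -34034.14
236.2 x + 570.6 y = -57813.18
Solving the 2×2 system: x ≈ 29.9, y ≈ -113.7 km.

(29.9, -113.7)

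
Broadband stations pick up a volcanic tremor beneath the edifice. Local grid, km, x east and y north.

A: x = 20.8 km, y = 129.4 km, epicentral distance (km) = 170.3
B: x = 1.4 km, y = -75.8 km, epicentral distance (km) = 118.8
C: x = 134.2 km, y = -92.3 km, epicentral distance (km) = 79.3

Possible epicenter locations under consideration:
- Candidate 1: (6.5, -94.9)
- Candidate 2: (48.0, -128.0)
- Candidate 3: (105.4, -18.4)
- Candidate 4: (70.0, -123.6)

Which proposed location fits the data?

For each candidate, compare |candidate − station| to the reported distance:
Candidate 1: residuals A 54.5, B 99.0, C 48.4 → max 99.0 km
Candidate 2: residuals A 88.5, B 48.8, C 14.0 → max 88.5 km
Candidate 3: residuals A 0.0, B 0.0, C 0.0 → max 0.0 km
Candidate 4: residuals A 87.4, B 35.2, C 7.9 → max 87.4 km
Only Candidate 3 has all residuals ≈ 0.

Candidate 3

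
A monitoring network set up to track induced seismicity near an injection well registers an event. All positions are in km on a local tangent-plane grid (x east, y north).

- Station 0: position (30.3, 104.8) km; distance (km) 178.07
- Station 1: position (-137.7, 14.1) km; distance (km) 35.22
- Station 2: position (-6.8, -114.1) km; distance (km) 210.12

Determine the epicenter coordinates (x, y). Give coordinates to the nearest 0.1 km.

Circle about each station: (x − 30.3)² + (y − 104.8)² = 178.07²; (x + 137.7)² + (y − 14.1)² = 35.22²; (x + 6.8)² + (y + 114.1)² = 210.12².
Subtracting the Station 0 equation from the Station 1 and Station 2 equations removes the quadratic terms:
-336.0 x − 181.4 y = 37727.45
-74.2 x − 437.8 y = -11277.57
Solving the 2×2 system: x ≈ -138.9, y ≈ 49.3 km.
Check against Station 0 (with the unrounded x, y): √((x − 30.3)²+(y − 104.8)²) = 178.07 ≈ 178.07 km. ✓

x ≈ -138.9 km, y ≈ 49.3 km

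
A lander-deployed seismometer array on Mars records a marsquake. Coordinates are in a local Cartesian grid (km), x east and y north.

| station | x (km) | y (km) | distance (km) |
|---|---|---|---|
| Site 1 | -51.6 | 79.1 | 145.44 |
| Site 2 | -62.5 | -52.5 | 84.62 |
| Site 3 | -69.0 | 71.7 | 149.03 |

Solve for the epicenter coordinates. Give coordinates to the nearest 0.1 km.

Circle about each station: (x + 51.6)² + (y − 79.1)² = 145.44²; (x + 62.5)² + (y + 52.5)² = 84.62²; (x + 69.0)² + (y − 71.7)² = 149.03².
Subtracting the Site 1 equation from the Site 2 and Site 3 equations removes the quadratic terms:
-21.8 x − 263.2 y = 11735.38
-34.8 x − 14.8 y = -74.63
Solving the 2×2 system: x ≈ 21.9, y ≈ -46.4 km.

x ≈ 21.9 km, y ≈ -46.4 km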